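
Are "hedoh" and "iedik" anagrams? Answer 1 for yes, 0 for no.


Strings: "hedoh", "iedik"
Sorted first:  dehho
Sorted second: deiik
Differ at position 2: 'h' vs 'i' => not anagrams

0


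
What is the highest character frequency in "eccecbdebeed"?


Input: eccecbdebeed
Character counts:
  'b': 2
  'c': 3
  'd': 2
  'e': 5
Maximum frequency: 5

5


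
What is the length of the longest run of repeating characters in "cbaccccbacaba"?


Input: "cbaccccbacaba"
Scanning for longest run:
  Position 1 ('b'): new char, reset run to 1
  Position 2 ('a'): new char, reset run to 1
  Position 3 ('c'): new char, reset run to 1
  Position 4 ('c'): continues run of 'c', length=2
  Position 5 ('c'): continues run of 'c', length=3
  Position 6 ('c'): continues run of 'c', length=4
  Position 7 ('b'): new char, reset run to 1
  Position 8 ('a'): new char, reset run to 1
  Position 9 ('c'): new char, reset run to 1
  Position 10 ('a'): new char, reset run to 1
  Position 11 ('b'): new char, reset run to 1
  Position 12 ('a'): new char, reset run to 1
Longest run: 'c' with length 4

4


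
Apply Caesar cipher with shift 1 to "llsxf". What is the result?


Caesar cipher: shift "llsxf" by 1
  'l' (pos 11) + 1 = pos 12 = 'm'
  'l' (pos 11) + 1 = pos 12 = 'm'
  's' (pos 18) + 1 = pos 19 = 't'
  'x' (pos 23) + 1 = pos 24 = 'y'
  'f' (pos 5) + 1 = pos 6 = 'g'
Result: mmtyg

mmtyg


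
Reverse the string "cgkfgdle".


Input: cgkfgdle
Reading characters right to left:
  Position 7: 'e'
  Position 6: 'l'
  Position 5: 'd'
  Position 4: 'g'
  Position 3: 'f'
  Position 2: 'k'
  Position 1: 'g'
  Position 0: 'c'
Reversed: eldgfkgc

eldgfkgc


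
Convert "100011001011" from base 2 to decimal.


Input: "100011001011" in base 2
Positional expansion:
  Digit '1' (value 1) x 2^11 = 2048
  Digit '0' (value 0) x 2^10 = 0
  Digit '0' (value 0) x 2^9 = 0
  Digit '0' (value 0) x 2^8 = 0
  Digit '1' (value 1) x 2^7 = 128
  Digit '1' (value 1) x 2^6 = 64
  Digit '0' (value 0) x 2^5 = 0
  Digit '0' (value 0) x 2^4 = 0
  Digit '1' (value 1) x 2^3 = 8
  Digit '0' (value 0) x 2^2 = 0
  Digit '1' (value 1) x 2^1 = 2
  Digit '1' (value 1) x 2^0 = 1
Sum = 2251

2251


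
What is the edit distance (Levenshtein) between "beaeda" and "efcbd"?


Computing edit distance: "beaeda" -> "efcbd"
DP table:
           e    f    c    b    d
      0    1    2    3    4    5
  b   1    1    2    3    3    4
  e   2    1    2    3    4    4
  a   3    2    2    3    4    5
  e   4    3    3    3    4    5
  d   5    4    4    4    4    4
  a   6    5    5    5    5    5
Edit distance = dp[6][5] = 5

5


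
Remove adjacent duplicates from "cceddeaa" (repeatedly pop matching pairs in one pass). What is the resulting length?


Input: cceddeaa
Stack-based adjacent duplicate removal:
  Read 'c': push. Stack: c
  Read 'c': matches stack top 'c' => pop. Stack: (empty)
  Read 'e': push. Stack: e
  Read 'd': push. Stack: ed
  Read 'd': matches stack top 'd' => pop. Stack: e
  Read 'e': matches stack top 'e' => pop. Stack: (empty)
  Read 'a': push. Stack: a
  Read 'a': matches stack top 'a' => pop. Stack: (empty)
Final stack: "" (length 0)

0


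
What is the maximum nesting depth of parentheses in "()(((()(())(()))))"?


Input: "()(((()(())(()))))"
Tracking depth:
  Position 0 '(': depth becomes 1
  Position 1 ')': depth becomes 0
  Position 2 '(': depth becomes 1
  Position 3 '(': depth becomes 2
  Position 4 '(': depth becomes 3
  Position 5 '(': depth becomes 4
  Position 6 ')': depth becomes 3
  Position 7 '(': depth becomes 4
  Position 8 '(': depth becomes 5
  Position 9 ')': depth becomes 4
  Position 10 ')': depth becomes 3
  Position 11 '(': depth becomes 4
  Position 12 '(': depth becomes 5
  Position 13 ')': depth becomes 4
  Position 14 ')': depth becomes 3
  Position 15 ')': depth becomes 2
  Position 16 ')': depth becomes 1
  Position 17 ')': depth becomes 0
Maximum depth reached: 5

5


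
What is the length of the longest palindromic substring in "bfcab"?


Input: "bfcab"
Checking substrings for palindromes:
  No multi-char palindromic substrings found
Longest palindromic substring: "b" with length 1

1


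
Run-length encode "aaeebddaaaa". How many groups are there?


Input: aaeebddaaaa
Scanning for consecutive runs:
  Group 1: 'a' x 2 (positions 0-1)
  Group 2: 'e' x 2 (positions 2-3)
  Group 3: 'b' x 1 (positions 4-4)
  Group 4: 'd' x 2 (positions 5-6)
  Group 5: 'a' x 4 (positions 7-10)
Total groups: 5

5


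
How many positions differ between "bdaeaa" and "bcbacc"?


Comparing "bdaeaa" and "bcbacc" position by position:
  Position 0: 'b' vs 'b' => same
  Position 1: 'd' vs 'c' => DIFFER
  Position 2: 'a' vs 'b' => DIFFER
  Position 3: 'e' vs 'a' => DIFFER
  Position 4: 'a' vs 'c' => DIFFER
  Position 5: 'a' vs 'c' => DIFFER
Positions that differ: 5

5


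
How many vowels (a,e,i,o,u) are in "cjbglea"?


Input: cjbglea
Checking each character:
  'c' at position 0: consonant
  'j' at position 1: consonant
  'b' at position 2: consonant
  'g' at position 3: consonant
  'l' at position 4: consonant
  'e' at position 5: vowel (running total: 1)
  'a' at position 6: vowel (running total: 2)
Total vowels: 2

2


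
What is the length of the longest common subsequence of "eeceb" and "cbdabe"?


LCS of "eeceb" and "cbdabe"
DP table:
           c    b    d    a    b    e
      0    0    0    0    0    0    0
  e   0    0    0    0    0    0    1
  e   0    0    0    0    0    0    1
  c   0    1    1    1    1    1    1
  e   0    1    1    1    1    1    2
  b   0    1    2    2    2    2    2
LCS length = dp[5][6] = 2

2


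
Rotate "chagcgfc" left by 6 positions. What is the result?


Input: "chagcgfc", rotate left by 6
First 6 characters: "chagcg"
Remaining characters: "fc"
Concatenate remaining + first: "fc" + "chagcg" = "fcchagcg"

fcchagcg


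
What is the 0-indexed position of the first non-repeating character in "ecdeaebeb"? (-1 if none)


Input: ecdeaebeb
Character frequencies:
  'a': 1
  'b': 2
  'c': 1
  'd': 1
  'e': 4
Scanning left to right for freq == 1:
  Position 0 ('e'): freq=4, skip
  Position 1 ('c'): unique! => answer = 1

1


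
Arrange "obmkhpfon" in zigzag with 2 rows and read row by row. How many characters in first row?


Zigzag "obmkhpfon" into 2 rows:
Placing characters:
  'o' => row 0
  'b' => row 1
  'm' => row 0
  'k' => row 1
  'h' => row 0
  'p' => row 1
  'f' => row 0
  'o' => row 1
  'n' => row 0
Rows:
  Row 0: "omhfn"
  Row 1: "bkpo"
First row length: 5

5


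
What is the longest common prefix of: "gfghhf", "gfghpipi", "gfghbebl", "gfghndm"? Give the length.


Words: gfghhf, gfghpipi, gfghbebl, gfghndm
  Position 0: all 'g' => match
  Position 1: all 'f' => match
  Position 2: all 'g' => match
  Position 3: all 'h' => match
  Position 4: ('h', 'p', 'b', 'n') => mismatch, stop
LCP = "gfgh" (length 4)

4


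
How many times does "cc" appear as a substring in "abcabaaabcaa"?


Searching for "cc" in "abcabaaabcaa"
Scanning each position:
  Position 0: "ab" => no
  Position 1: "bc" => no
  Position 2: "ca" => no
  Position 3: "ab" => no
  Position 4: "ba" => no
  Position 5: "aa" => no
  Position 6: "aa" => no
  Position 7: "ab" => no
  Position 8: "bc" => no
  Position 9: "ca" => no
  Position 10: "aa" => no
Total occurrences: 0

0


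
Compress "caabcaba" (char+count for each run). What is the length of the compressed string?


Input: caabcaba
Runs:
  'c' x 1 => "c1"
  'a' x 2 => "a2"
  'b' x 1 => "b1"
  'c' x 1 => "c1"
  'a' x 1 => "a1"
  'b' x 1 => "b1"
  'a' x 1 => "a1"
Compressed: "c1a2b1c1a1b1a1"
Compressed length: 14

14


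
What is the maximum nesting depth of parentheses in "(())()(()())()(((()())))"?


Input: "(())()(()())()(((()())))"
Tracking depth:
  Position 0 '(': depth becomes 1
  Position 1 '(': depth becomes 2
  Position 2 ')': depth becomes 1
  Position 3 ')': depth becomes 0
  Position 4 '(': depth becomes 1
  Position 5 ')': depth becomes 0
  Position 6 '(': depth becomes 1
  Position 7 '(': depth becomes 2
  Position 8 ')': depth becomes 1
  Position 9 '(': depth becomes 2
  Position 10 ')': depth becomes 1
  Position 11 ')': depth becomes 0
  Position 12 '(': depth becomes 1
  Position 13 ')': depth becomes 0
  Position 14 '(': depth becomes 1
  Position 15 '(': depth becomes 2
  Position 16 '(': depth becomes 3
  Position 17 '(': depth becomes 4
  Position 18 ')': depth becomes 3
  Position 19 '(': depth becomes 4
  Position 20 ')': depth becomes 3
  Position 21 ')': depth becomes 2
  Position 22 ')': depth becomes 1
  Position 23 ')': depth becomes 0
Maximum depth reached: 4

4


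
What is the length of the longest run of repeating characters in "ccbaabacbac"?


Input: "ccbaabacbac"
Scanning for longest run:
  Position 1 ('c'): continues run of 'c', length=2
  Position 2 ('b'): new char, reset run to 1
  Position 3 ('a'): new char, reset run to 1
  Position 4 ('a'): continues run of 'a', length=2
  Position 5 ('b'): new char, reset run to 1
  Position 6 ('a'): new char, reset run to 1
  Position 7 ('c'): new char, reset run to 1
  Position 8 ('b'): new char, reset run to 1
  Position 9 ('a'): new char, reset run to 1
  Position 10 ('c'): new char, reset run to 1
Longest run: 'c' with length 2

2


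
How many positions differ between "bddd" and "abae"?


Comparing "bddd" and "abae" position by position:
  Position 0: 'b' vs 'a' => DIFFER
  Position 1: 'd' vs 'b' => DIFFER
  Position 2: 'd' vs 'a' => DIFFER
  Position 3: 'd' vs 'e' => DIFFER
Positions that differ: 4

4


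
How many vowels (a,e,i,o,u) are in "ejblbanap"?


Input: ejblbanap
Checking each character:
  'e' at position 0: vowel (running total: 1)
  'j' at position 1: consonant
  'b' at position 2: consonant
  'l' at position 3: consonant
  'b' at position 4: consonant
  'a' at position 5: vowel (running total: 2)
  'n' at position 6: consonant
  'a' at position 7: vowel (running total: 3)
  'p' at position 8: consonant
Total vowels: 3

3


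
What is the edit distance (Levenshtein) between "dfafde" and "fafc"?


Computing edit distance: "dfafde" -> "fafc"
DP table:
           f    a    f    c
      0    1    2    3    4
  d   1    1    2    3    4
  f   2    1    2    2    3
  a   3    2    1    2    3
  f   4    3    2    1    2
  d   5    4    3    2    2
  e   6    5    4    3    3
Edit distance = dp[6][4] = 3

3


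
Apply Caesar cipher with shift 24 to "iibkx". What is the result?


Caesar cipher: shift "iibkx" by 24
  'i' (pos 8) + 24 = pos 6 = 'g'
  'i' (pos 8) + 24 = pos 6 = 'g'
  'b' (pos 1) + 24 = pos 25 = 'z'
  'k' (pos 10) + 24 = pos 8 = 'i'
  'x' (pos 23) + 24 = pos 21 = 'v'
Result: ggziv

ggziv


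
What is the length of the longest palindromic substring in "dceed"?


Input: "dceed"
Checking substrings for palindromes:
  [2:4] "ee" (len 2) => palindrome
Longest palindromic substring: "ee" with length 2

2


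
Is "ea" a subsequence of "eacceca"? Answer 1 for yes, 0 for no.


Check if "ea" is a subsequence of "eacceca"
Greedy scan:
  Position 0 ('e'): matches sub[0] = 'e'
  Position 1 ('a'): matches sub[1] = 'a'
  Position 2 ('c'): no match needed
  Position 3 ('c'): no match needed
  Position 4 ('e'): no match needed
  Position 5 ('c'): no match needed
  Position 6 ('a'): no match needed
All 2 characters matched => is a subsequence

1


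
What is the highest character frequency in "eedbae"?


Input: eedbae
Character counts:
  'a': 1
  'b': 1
  'd': 1
  'e': 3
Maximum frequency: 3

3


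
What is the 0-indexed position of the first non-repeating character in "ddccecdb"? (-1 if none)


Input: ddccecdb
Character frequencies:
  'b': 1
  'c': 3
  'd': 3
  'e': 1
Scanning left to right for freq == 1:
  Position 0 ('d'): freq=3, skip
  Position 1 ('d'): freq=3, skip
  Position 2 ('c'): freq=3, skip
  Position 3 ('c'): freq=3, skip
  Position 4 ('e'): unique! => answer = 4

4


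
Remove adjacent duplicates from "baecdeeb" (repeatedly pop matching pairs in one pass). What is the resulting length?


Input: baecdeeb
Stack-based adjacent duplicate removal:
  Read 'b': push. Stack: b
  Read 'a': push. Stack: ba
  Read 'e': push. Stack: bae
  Read 'c': push. Stack: baec
  Read 'd': push. Stack: baecd
  Read 'e': push. Stack: baecde
  Read 'e': matches stack top 'e' => pop. Stack: baecd
  Read 'b': push. Stack: baecdb
Final stack: "baecdb" (length 6)

6


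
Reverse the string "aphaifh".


Input: aphaifh
Reading characters right to left:
  Position 6: 'h'
  Position 5: 'f'
  Position 4: 'i'
  Position 3: 'a'
  Position 2: 'h'
  Position 1: 'p'
  Position 0: 'a'
Reversed: hfiahpa

hfiahpa


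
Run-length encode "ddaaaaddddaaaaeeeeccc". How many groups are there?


Input: ddaaaaddddaaaaeeeeccc
Scanning for consecutive runs:
  Group 1: 'd' x 2 (positions 0-1)
  Group 2: 'a' x 4 (positions 2-5)
  Group 3: 'd' x 4 (positions 6-9)
  Group 4: 'a' x 4 (positions 10-13)
  Group 5: 'e' x 4 (positions 14-17)
  Group 6: 'c' x 3 (positions 18-20)
Total groups: 6

6


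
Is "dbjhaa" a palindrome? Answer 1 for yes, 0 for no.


Input: dbjhaa
Reversed: aahjbd
  Compare pos 0 ('d') with pos 5 ('a'): MISMATCH
  Compare pos 1 ('b') with pos 4 ('a'): MISMATCH
  Compare pos 2 ('j') with pos 3 ('h'): MISMATCH
Result: not a palindrome

0


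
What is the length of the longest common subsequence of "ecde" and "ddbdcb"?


LCS of "ecde" and "ddbdcb"
DP table:
           d    d    b    d    c    b
      0    0    0    0    0    0    0
  e   0    0    0    0    0    0    0
  c   0    0    0    0    0    1    1
  d   0    1    1    1    1    1    1
  e   0    1    1    1    1    1    1
LCS length = dp[4][6] = 1

1


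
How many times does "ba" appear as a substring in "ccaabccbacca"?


Searching for "ba" in "ccaabccbacca"
Scanning each position:
  Position 0: "cc" => no
  Position 1: "ca" => no
  Position 2: "aa" => no
  Position 3: "ab" => no
  Position 4: "bc" => no
  Position 5: "cc" => no
  Position 6: "cb" => no
  Position 7: "ba" => MATCH
  Position 8: "ac" => no
  Position 9: "cc" => no
  Position 10: "ca" => no
Total occurrences: 1

1


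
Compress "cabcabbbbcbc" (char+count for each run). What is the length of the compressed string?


Input: cabcabbbbcbc
Runs:
  'c' x 1 => "c1"
  'a' x 1 => "a1"
  'b' x 1 => "b1"
  'c' x 1 => "c1"
  'a' x 1 => "a1"
  'b' x 4 => "b4"
  'c' x 1 => "c1"
  'b' x 1 => "b1"
  'c' x 1 => "c1"
Compressed: "c1a1b1c1a1b4c1b1c1"
Compressed length: 18

18


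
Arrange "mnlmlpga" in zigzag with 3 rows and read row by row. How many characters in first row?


Zigzag "mnlmlpga" into 3 rows:
Placing characters:
  'm' => row 0
  'n' => row 1
  'l' => row 2
  'm' => row 1
  'l' => row 0
  'p' => row 1
  'g' => row 2
  'a' => row 1
Rows:
  Row 0: "ml"
  Row 1: "nmpa"
  Row 2: "lg"
First row length: 2

2


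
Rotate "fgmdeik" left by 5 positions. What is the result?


Input: "fgmdeik", rotate left by 5
First 5 characters: "fgmde"
Remaining characters: "ik"
Concatenate remaining + first: "ik" + "fgmde" = "ikfgmde"

ikfgmde


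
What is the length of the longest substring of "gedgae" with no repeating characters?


Input: "gedgae"
Sliding window (track last position of each char):
  Position 0 ('g'): window [0,0] length 1 -- new best
  Position 1 ('e'): window [0,1] length 2 -- new best
  Position 2 ('d'): window [0,2] length 3 -- new best
  Position 3 ('g'): repeat (last at 0), move window start to 1
  Position 3 ('g'): window [1,3] length 3
  Position 4 ('a'): window [1,4] length 4 -- new best
  Position 5 ('e'): repeat (last at 1), move window start to 2
  Position 5 ('e'): window [2,5] length 4
Longest substring with no repeats: "edga" with length 4

4


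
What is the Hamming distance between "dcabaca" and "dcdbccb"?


Comparing "dcabaca" and "dcdbccb" position by position:
  Position 0: 'd' vs 'd' => same
  Position 1: 'c' vs 'c' => same
  Position 2: 'a' vs 'd' => differ
  Position 3: 'b' vs 'b' => same
  Position 4: 'a' vs 'c' => differ
  Position 5: 'c' vs 'c' => same
  Position 6: 'a' vs 'b' => differ
Total differences (Hamming distance): 3

3


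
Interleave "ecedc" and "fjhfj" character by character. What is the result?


Interleaving "ecedc" and "fjhfj":
  Position 0: 'e' from first, 'f' from second => "ef"
  Position 1: 'c' from first, 'j' from second => "cj"
  Position 2: 'e' from first, 'h' from second => "eh"
  Position 3: 'd' from first, 'f' from second => "df"
  Position 4: 'c' from first, 'j' from second => "cj"
Result: efcjehdfcj

efcjehdfcj


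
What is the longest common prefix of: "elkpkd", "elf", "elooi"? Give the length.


Words: elkpkd, elf, elooi
  Position 0: all 'e' => match
  Position 1: all 'l' => match
  Position 2: ('k', 'f', 'o') => mismatch, stop
LCP = "el" (length 2)

2


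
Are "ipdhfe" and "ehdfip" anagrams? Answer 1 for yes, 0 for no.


Strings: "ipdhfe", "ehdfip"
Sorted first:  defhip
Sorted second: defhip
Sorted forms match => anagrams

1


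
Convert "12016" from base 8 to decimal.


Input: "12016" in base 8
Positional expansion:
  Digit '1' (value 1) x 8^4 = 4096
  Digit '2' (value 2) x 8^3 = 1024
  Digit '0' (value 0) x 8^2 = 0
  Digit '1' (value 1) x 8^1 = 8
  Digit '6' (value 6) x 8^0 = 6
Sum = 5134

5134


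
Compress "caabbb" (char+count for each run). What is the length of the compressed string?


Input: caabbb
Runs:
  'c' x 1 => "c1"
  'a' x 2 => "a2"
  'b' x 3 => "b3"
Compressed: "c1a2b3"
Compressed length: 6

6


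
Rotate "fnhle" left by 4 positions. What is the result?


Input: "fnhle", rotate left by 4
First 4 characters: "fnhl"
Remaining characters: "e"
Concatenate remaining + first: "e" + "fnhl" = "efnhl"

efnhl


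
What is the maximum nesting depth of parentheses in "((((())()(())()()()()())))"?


Input: "((((())()(())()()()()())))"
Tracking depth:
  Position 0 '(': depth becomes 1
  Position 1 '(': depth becomes 2
  Position 2 '(': depth becomes 3
  Position 3 '(': depth becomes 4
  Position 4 '(': depth becomes 5
  Position 5 ')': depth becomes 4
  Position 6 ')': depth becomes 3
  Position 7 '(': depth becomes 4
  Position 8 ')': depth becomes 3
  Position 9 '(': depth becomes 4
  Position 10 '(': depth becomes 5
  Position 11 ')': depth becomes 4
  Position 12 ')': depth becomes 3
  Position 13 '(': depth becomes 4
  Position 14 ')': depth becomes 3
  Position 15 '(': depth becomes 4
  Position 16 ')': depth becomes 3
  Position 17 '(': depth becomes 4
  Position 18 ')': depth becomes 3
  Position 19 '(': depth becomes 4
  Position 20 ')': depth becomes 3
  Position 21 '(': depth becomes 4
  Position 22 ')': depth becomes 3
  Position 23 ')': depth becomes 2
  Position 24 ')': depth becomes 1
  Position 25 ')': depth becomes 0
Maximum depth reached: 5

5


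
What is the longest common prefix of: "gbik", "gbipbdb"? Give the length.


Words: gbik, gbipbdb
  Position 0: all 'g' => match
  Position 1: all 'b' => match
  Position 2: all 'i' => match
  Position 3: ('k', 'p') => mismatch, stop
LCP = "gbi" (length 3)

3


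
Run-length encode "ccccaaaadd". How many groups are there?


Input: ccccaaaadd
Scanning for consecutive runs:
  Group 1: 'c' x 4 (positions 0-3)
  Group 2: 'a' x 4 (positions 4-7)
  Group 3: 'd' x 2 (positions 8-9)
Total groups: 3

3


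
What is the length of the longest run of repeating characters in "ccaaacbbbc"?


Input: "ccaaacbbbc"
Scanning for longest run:
  Position 1 ('c'): continues run of 'c', length=2
  Position 2 ('a'): new char, reset run to 1
  Position 3 ('a'): continues run of 'a', length=2
  Position 4 ('a'): continues run of 'a', length=3
  Position 5 ('c'): new char, reset run to 1
  Position 6 ('b'): new char, reset run to 1
  Position 7 ('b'): continues run of 'b', length=2
  Position 8 ('b'): continues run of 'b', length=3
  Position 9 ('c'): new char, reset run to 1
Longest run: 'a' with length 3

3


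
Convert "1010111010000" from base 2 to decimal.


Input: "1010111010000" in base 2
Positional expansion:
  Digit '1' (value 1) x 2^12 = 4096
  Digit '0' (value 0) x 2^11 = 0
  Digit '1' (value 1) x 2^10 = 1024
  Digit '0' (value 0) x 2^9 = 0
  Digit '1' (value 1) x 2^8 = 256
  Digit '1' (value 1) x 2^7 = 128
  Digit '1' (value 1) x 2^6 = 64
  Digit '0' (value 0) x 2^5 = 0
  Digit '1' (value 1) x 2^4 = 16
  Digit '0' (value 0) x 2^3 = 0
  Digit '0' (value 0) x 2^2 = 0
  Digit '0' (value 0) x 2^1 = 0
  Digit '0' (value 0) x 2^0 = 0
Sum = 5584

5584


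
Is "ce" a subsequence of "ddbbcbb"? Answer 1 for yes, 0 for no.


Check if "ce" is a subsequence of "ddbbcbb"
Greedy scan:
  Position 0 ('d'): no match needed
  Position 1 ('d'): no match needed
  Position 2 ('b'): no match needed
  Position 3 ('b'): no match needed
  Position 4 ('c'): matches sub[0] = 'c'
  Position 5 ('b'): no match needed
  Position 6 ('b'): no match needed
Only matched 1/2 characters => not a subsequence

0


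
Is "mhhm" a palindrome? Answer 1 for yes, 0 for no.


Input: mhhm
Reversed: mhhm
  Compare pos 0 ('m') with pos 3 ('m'): match
  Compare pos 1 ('h') with pos 2 ('h'): match
Result: palindrome

1


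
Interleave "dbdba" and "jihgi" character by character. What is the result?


Interleaving "dbdba" and "jihgi":
  Position 0: 'd' from first, 'j' from second => "dj"
  Position 1: 'b' from first, 'i' from second => "bi"
  Position 2: 'd' from first, 'h' from second => "dh"
  Position 3: 'b' from first, 'g' from second => "bg"
  Position 4: 'a' from first, 'i' from second => "ai"
Result: djbidhbgai

djbidhbgai


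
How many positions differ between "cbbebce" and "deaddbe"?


Comparing "cbbebce" and "deaddbe" position by position:
  Position 0: 'c' vs 'd' => DIFFER
  Position 1: 'b' vs 'e' => DIFFER
  Position 2: 'b' vs 'a' => DIFFER
  Position 3: 'e' vs 'd' => DIFFER
  Position 4: 'b' vs 'd' => DIFFER
  Position 5: 'c' vs 'b' => DIFFER
  Position 6: 'e' vs 'e' => same
Positions that differ: 6

6


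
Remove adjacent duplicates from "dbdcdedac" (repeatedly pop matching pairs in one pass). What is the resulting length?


Input: dbdcdedac
Stack-based adjacent duplicate removal:
  Read 'd': push. Stack: d
  Read 'b': push. Stack: db
  Read 'd': push. Stack: dbd
  Read 'c': push. Stack: dbdc
  Read 'd': push. Stack: dbdcd
  Read 'e': push. Stack: dbdcde
  Read 'd': push. Stack: dbdcded
  Read 'a': push. Stack: dbdcdeda
  Read 'c': push. Stack: dbdcdedac
Final stack: "dbdcdedac" (length 9)

9


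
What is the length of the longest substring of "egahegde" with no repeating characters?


Input: "egahegde"
Sliding window (track last position of each char):
  Position 0 ('e'): window [0,0] length 1 -- new best
  Position 1 ('g'): window [0,1] length 2 -- new best
  Position 2 ('a'): window [0,2] length 3 -- new best
  Position 3 ('h'): window [0,3] length 4 -- new best
  Position 4 ('e'): repeat (last at 0), move window start to 1
  Position 4 ('e'): window [1,4] length 4
  Position 5 ('g'): repeat (last at 1), move window start to 2
  Position 5 ('g'): window [2,5] length 4
  Position 6 ('d'): window [2,6] length 5 -- new best
  Position 7 ('e'): repeat (last at 4), move window start to 5
  Position 7 ('e'): window [5,7] length 3
Longest substring with no repeats: "ahegd" with length 5

5


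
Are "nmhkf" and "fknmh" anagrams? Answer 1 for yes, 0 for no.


Strings: "nmhkf", "fknmh"
Sorted first:  fhkmn
Sorted second: fhkmn
Sorted forms match => anagrams

1


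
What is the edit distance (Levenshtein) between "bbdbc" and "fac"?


Computing edit distance: "bbdbc" -> "fac"
DP table:
           f    a    c
      0    1    2    3
  b   1    1    2    3
  b   2    2    2    3
  d   3    3    3    3
  b   4    4    4    4
  c   5    5    5    4
Edit distance = dp[5][3] = 4

4


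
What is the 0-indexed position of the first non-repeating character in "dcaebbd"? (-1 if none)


Input: dcaebbd
Character frequencies:
  'a': 1
  'b': 2
  'c': 1
  'd': 2
  'e': 1
Scanning left to right for freq == 1:
  Position 0 ('d'): freq=2, skip
  Position 1 ('c'): unique! => answer = 1

1


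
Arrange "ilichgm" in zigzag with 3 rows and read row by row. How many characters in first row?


Zigzag "ilichgm" into 3 rows:
Placing characters:
  'i' => row 0
  'l' => row 1
  'i' => row 2
  'c' => row 1
  'h' => row 0
  'g' => row 1
  'm' => row 2
Rows:
  Row 0: "ih"
  Row 1: "lcg"
  Row 2: "im"
First row length: 2

2


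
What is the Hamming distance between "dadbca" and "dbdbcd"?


Comparing "dadbca" and "dbdbcd" position by position:
  Position 0: 'd' vs 'd' => same
  Position 1: 'a' vs 'b' => differ
  Position 2: 'd' vs 'd' => same
  Position 3: 'b' vs 'b' => same
  Position 4: 'c' vs 'c' => same
  Position 5: 'a' vs 'd' => differ
Total differences (Hamming distance): 2

2


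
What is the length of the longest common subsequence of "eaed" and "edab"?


LCS of "eaed" and "edab"
DP table:
           e    d    a    b
      0    0    0    0    0
  e   0    1    1    1    1
  a   0    1    1    2    2
  e   0    1    1    2    2
  d   0    1    2    2    2
LCS length = dp[4][4] = 2

2


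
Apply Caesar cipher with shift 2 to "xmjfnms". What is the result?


Caesar cipher: shift "xmjfnms" by 2
  'x' (pos 23) + 2 = pos 25 = 'z'
  'm' (pos 12) + 2 = pos 14 = 'o'
  'j' (pos 9) + 2 = pos 11 = 'l'
  'f' (pos 5) + 2 = pos 7 = 'h'
  'n' (pos 13) + 2 = pos 15 = 'p'
  'm' (pos 12) + 2 = pos 14 = 'o'
  's' (pos 18) + 2 = pos 20 = 'u'
Result: zolhpou

zolhpou


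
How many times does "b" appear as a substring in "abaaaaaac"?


Searching for "b" in "abaaaaaac"
Scanning each position:
  Position 0: "a" => no
  Position 1: "b" => MATCH
  Position 2: "a" => no
  Position 3: "a" => no
  Position 4: "a" => no
  Position 5: "a" => no
  Position 6: "a" => no
  Position 7: "a" => no
  Position 8: "c" => no
Total occurrences: 1

1


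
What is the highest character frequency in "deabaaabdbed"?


Input: deabaaabdbed
Character counts:
  'a': 4
  'b': 3
  'd': 3
  'e': 2
Maximum frequency: 4

4


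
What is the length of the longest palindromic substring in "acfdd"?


Input: "acfdd"
Checking substrings for palindromes:
  [3:5] "dd" (len 2) => palindrome
Longest palindromic substring: "dd" with length 2

2


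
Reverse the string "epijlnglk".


Input: epijlnglk
Reading characters right to left:
  Position 8: 'k'
  Position 7: 'l'
  Position 6: 'g'
  Position 5: 'n'
  Position 4: 'l'
  Position 3: 'j'
  Position 2: 'i'
  Position 1: 'p'
  Position 0: 'e'
Reversed: klgnljipe

klgnljipe


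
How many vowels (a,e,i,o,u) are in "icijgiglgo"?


Input: icijgiglgo
Checking each character:
  'i' at position 0: vowel (running total: 1)
  'c' at position 1: consonant
  'i' at position 2: vowel (running total: 2)
  'j' at position 3: consonant
  'g' at position 4: consonant
  'i' at position 5: vowel (running total: 3)
  'g' at position 6: consonant
  'l' at position 7: consonant
  'g' at position 8: consonant
  'o' at position 9: vowel (running total: 4)
Total vowels: 4

4


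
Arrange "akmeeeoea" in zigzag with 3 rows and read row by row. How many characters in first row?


Zigzag "akmeeeoea" into 3 rows:
Placing characters:
  'a' => row 0
  'k' => row 1
  'm' => row 2
  'e' => row 1
  'e' => row 0
  'e' => row 1
  'o' => row 2
  'e' => row 1
  'a' => row 0
Rows:
  Row 0: "aea"
  Row 1: "keee"
  Row 2: "mo"
First row length: 3

3


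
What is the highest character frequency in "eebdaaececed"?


Input: eebdaaececed
Character counts:
  'a': 2
  'b': 1
  'c': 2
  'd': 2
  'e': 5
Maximum frequency: 5

5


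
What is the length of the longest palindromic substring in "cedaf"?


Input: "cedaf"
Checking substrings for palindromes:
  No multi-char palindromic substrings found
Longest palindromic substring: "c" with length 1

1


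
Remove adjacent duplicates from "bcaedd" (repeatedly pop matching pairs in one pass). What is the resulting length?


Input: bcaedd
Stack-based adjacent duplicate removal:
  Read 'b': push. Stack: b
  Read 'c': push. Stack: bc
  Read 'a': push. Stack: bca
  Read 'e': push. Stack: bcae
  Read 'd': push. Stack: bcaed
  Read 'd': matches stack top 'd' => pop. Stack: bcae
Final stack: "bcae" (length 4)

4


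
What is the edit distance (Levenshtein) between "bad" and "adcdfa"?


Computing edit distance: "bad" -> "adcdfa"
DP table:
           a    d    c    d    f    a
      0    1    2    3    4    5    6
  b   1    1    2    3    4    5    6
  a   2    1    2    3    4    5    5
  d   3    2    1    2    3    4    5
Edit distance = dp[3][6] = 5

5


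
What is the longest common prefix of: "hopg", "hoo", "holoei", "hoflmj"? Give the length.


Words: hopg, hoo, holoei, hoflmj
  Position 0: all 'h' => match
  Position 1: all 'o' => match
  Position 2: ('p', 'o', 'l', 'f') => mismatch, stop
LCP = "ho" (length 2)

2


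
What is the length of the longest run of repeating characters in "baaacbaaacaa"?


Input: "baaacbaaacaa"
Scanning for longest run:
  Position 1 ('a'): new char, reset run to 1
  Position 2 ('a'): continues run of 'a', length=2
  Position 3 ('a'): continues run of 'a', length=3
  Position 4 ('c'): new char, reset run to 1
  Position 5 ('b'): new char, reset run to 1
  Position 6 ('a'): new char, reset run to 1
  Position 7 ('a'): continues run of 'a', length=2
  Position 8 ('a'): continues run of 'a', length=3
  Position 9 ('c'): new char, reset run to 1
  Position 10 ('a'): new char, reset run to 1
  Position 11 ('a'): continues run of 'a', length=2
Longest run: 'a' with length 3

3


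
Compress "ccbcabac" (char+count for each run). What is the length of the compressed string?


Input: ccbcabac
Runs:
  'c' x 2 => "c2"
  'b' x 1 => "b1"
  'c' x 1 => "c1"
  'a' x 1 => "a1"
  'b' x 1 => "b1"
  'a' x 1 => "a1"
  'c' x 1 => "c1"
Compressed: "c2b1c1a1b1a1c1"
Compressed length: 14

14


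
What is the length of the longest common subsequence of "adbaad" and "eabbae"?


LCS of "adbaad" and "eabbae"
DP table:
           e    a    b    b    a    e
      0    0    0    0    0    0    0
  a   0    0    1    1    1    1    1
  d   0    0    1    1    1    1    1
  b   0    0    1    2    2    2    2
  a   0    0    1    2    2    3    3
  a   0    0    1    2    2    3    3
  d   0    0    1    2    2    3    3
LCS length = dp[6][6] = 3

3


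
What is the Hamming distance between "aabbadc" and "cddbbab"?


Comparing "aabbadc" and "cddbbab" position by position:
  Position 0: 'a' vs 'c' => differ
  Position 1: 'a' vs 'd' => differ
  Position 2: 'b' vs 'd' => differ
  Position 3: 'b' vs 'b' => same
  Position 4: 'a' vs 'b' => differ
  Position 5: 'd' vs 'a' => differ
  Position 6: 'c' vs 'b' => differ
Total differences (Hamming distance): 6

6


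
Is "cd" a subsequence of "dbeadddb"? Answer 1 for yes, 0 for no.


Check if "cd" is a subsequence of "dbeadddb"
Greedy scan:
  Position 0 ('d'): no match needed
  Position 1 ('b'): no match needed
  Position 2 ('e'): no match needed
  Position 3 ('a'): no match needed
  Position 4 ('d'): no match needed
  Position 5 ('d'): no match needed
  Position 6 ('d'): no match needed
  Position 7 ('b'): no match needed
Only matched 0/2 characters => not a subsequence

0


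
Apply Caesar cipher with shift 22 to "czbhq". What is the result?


Caesar cipher: shift "czbhq" by 22
  'c' (pos 2) + 22 = pos 24 = 'y'
  'z' (pos 25) + 22 = pos 21 = 'v'
  'b' (pos 1) + 22 = pos 23 = 'x'
  'h' (pos 7) + 22 = pos 3 = 'd'
  'q' (pos 16) + 22 = pos 12 = 'm'
Result: yvxdm

yvxdm


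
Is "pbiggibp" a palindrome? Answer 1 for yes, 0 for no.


Input: pbiggibp
Reversed: pbiggibp
  Compare pos 0 ('p') with pos 7 ('p'): match
  Compare pos 1 ('b') with pos 6 ('b'): match
  Compare pos 2 ('i') with pos 5 ('i'): match
  Compare pos 3 ('g') with pos 4 ('g'): match
Result: palindrome

1


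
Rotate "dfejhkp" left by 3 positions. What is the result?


Input: "dfejhkp", rotate left by 3
First 3 characters: "dfe"
Remaining characters: "jhkp"
Concatenate remaining + first: "jhkp" + "dfe" = "jhkpdfe"

jhkpdfe


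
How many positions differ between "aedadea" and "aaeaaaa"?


Comparing "aedadea" and "aaeaaaa" position by position:
  Position 0: 'a' vs 'a' => same
  Position 1: 'e' vs 'a' => DIFFER
  Position 2: 'd' vs 'e' => DIFFER
  Position 3: 'a' vs 'a' => same
  Position 4: 'd' vs 'a' => DIFFER
  Position 5: 'e' vs 'a' => DIFFER
  Position 6: 'a' vs 'a' => same
Positions that differ: 4

4


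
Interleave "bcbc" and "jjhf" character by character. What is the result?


Interleaving "bcbc" and "jjhf":
  Position 0: 'b' from first, 'j' from second => "bj"
  Position 1: 'c' from first, 'j' from second => "cj"
  Position 2: 'b' from first, 'h' from second => "bh"
  Position 3: 'c' from first, 'f' from second => "cf"
Result: bjcjbhcf

bjcjbhcf


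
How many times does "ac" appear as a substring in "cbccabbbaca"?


Searching for "ac" in "cbccabbbaca"
Scanning each position:
  Position 0: "cb" => no
  Position 1: "bc" => no
  Position 2: "cc" => no
  Position 3: "ca" => no
  Position 4: "ab" => no
  Position 5: "bb" => no
  Position 6: "bb" => no
  Position 7: "ba" => no
  Position 8: "ac" => MATCH
  Position 9: "ca" => no
Total occurrences: 1

1


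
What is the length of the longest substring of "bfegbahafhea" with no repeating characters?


Input: "bfegbahafhea"
Sliding window (track last position of each char):
  Position 0 ('b'): window [0,0] length 1 -- new best
  Position 1 ('f'): window [0,1] length 2 -- new best
  Position 2 ('e'): window [0,2] length 3 -- new best
  Position 3 ('g'): window [0,3] length 4 -- new best
  Position 4 ('b'): repeat (last at 0), move window start to 1
  Position 4 ('b'): window [1,4] length 4
  Position 5 ('a'): window [1,5] length 5 -- new best
  Position 6 ('h'): window [1,6] length 6 -- new best
  Position 7 ('a'): repeat (last at 5), move window start to 6
  Position 7 ('a'): window [6,7] length 2
  Position 8 ('f'): window [6,8] length 3
  Position 9 ('h'): repeat (last at 6), move window start to 7
  Position 9 ('h'): window [7,9] length 3
  Position 10 ('e'): window [7,10] length 4
  Position 11 ('a'): repeat (last at 7), move window start to 8
  Position 11 ('a'): window [8,11] length 4
Longest substring with no repeats: "fegbah" with length 6

6


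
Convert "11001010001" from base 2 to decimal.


Input: "11001010001" in base 2
Positional expansion:
  Digit '1' (value 1) x 2^10 = 1024
  Digit '1' (value 1) x 2^9 = 512
  Digit '0' (value 0) x 2^8 = 0
  Digit '0' (value 0) x 2^7 = 0
  Digit '1' (value 1) x 2^6 = 64
  Digit '0' (value 0) x 2^5 = 0
  Digit '1' (value 1) x 2^4 = 16
  Digit '0' (value 0) x 2^3 = 0
  Digit '0' (value 0) x 2^2 = 0
  Digit '0' (value 0) x 2^1 = 0
  Digit '1' (value 1) x 2^0 = 1
Sum = 1617

1617


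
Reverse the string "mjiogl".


Input: mjiogl
Reading characters right to left:
  Position 5: 'l'
  Position 4: 'g'
  Position 3: 'o'
  Position 2: 'i'
  Position 1: 'j'
  Position 0: 'm'
Reversed: lgoijm

lgoijm


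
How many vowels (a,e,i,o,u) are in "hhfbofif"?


Input: hhfbofif
Checking each character:
  'h' at position 0: consonant
  'h' at position 1: consonant
  'f' at position 2: consonant
  'b' at position 3: consonant
  'o' at position 4: vowel (running total: 1)
  'f' at position 5: consonant
  'i' at position 6: vowel (running total: 2)
  'f' at position 7: consonant
Total vowels: 2

2


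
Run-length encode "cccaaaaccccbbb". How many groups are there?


Input: cccaaaaccccbbb
Scanning for consecutive runs:
  Group 1: 'c' x 3 (positions 0-2)
  Group 2: 'a' x 4 (positions 3-6)
  Group 3: 'c' x 4 (positions 7-10)
  Group 4: 'b' x 3 (positions 11-13)
Total groups: 4

4


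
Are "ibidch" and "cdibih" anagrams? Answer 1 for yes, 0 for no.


Strings: "ibidch", "cdibih"
Sorted first:  bcdhii
Sorted second: bcdhii
Sorted forms match => anagrams

1


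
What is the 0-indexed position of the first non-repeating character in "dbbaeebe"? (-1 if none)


Input: dbbaeebe
Character frequencies:
  'a': 1
  'b': 3
  'd': 1
  'e': 3
Scanning left to right for freq == 1:
  Position 0 ('d'): unique! => answer = 0

0


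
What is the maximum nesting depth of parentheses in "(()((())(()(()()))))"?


Input: "(()((())(()(()()))))"
Tracking depth:
  Position 0 '(': depth becomes 1
  Position 1 '(': depth becomes 2
  Position 2 ')': depth becomes 1
  Position 3 '(': depth becomes 2
  Position 4 '(': depth becomes 3
  Position 5 '(': depth becomes 4
  Position 6 ')': depth becomes 3
  Position 7 ')': depth becomes 2
  Position 8 '(': depth becomes 3
  Position 9 '(': depth becomes 4
  Position 10 ')': depth becomes 3
  Position 11 '(': depth becomes 4
  Position 12 '(': depth becomes 5
  Position 13 ')': depth becomes 4
  Position 14 '(': depth becomes 5
  Position 15 ')': depth becomes 4
  Position 16 ')': depth becomes 3
  Position 17 ')': depth becomes 2
  Position 18 ')': depth becomes 1
  Position 19 ')': depth becomes 0
Maximum depth reached: 5

5


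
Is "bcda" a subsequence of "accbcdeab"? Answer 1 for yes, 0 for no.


Check if "bcda" is a subsequence of "accbcdeab"
Greedy scan:
  Position 0 ('a'): no match needed
  Position 1 ('c'): no match needed
  Position 2 ('c'): no match needed
  Position 3 ('b'): matches sub[0] = 'b'
  Position 4 ('c'): matches sub[1] = 'c'
  Position 5 ('d'): matches sub[2] = 'd'
  Position 6 ('e'): no match needed
  Position 7 ('a'): matches sub[3] = 'a'
  Position 8 ('b'): no match needed
All 4 characters matched => is a subsequence

1


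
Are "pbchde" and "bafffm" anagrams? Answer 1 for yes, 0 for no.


Strings: "pbchde", "bafffm"
Sorted first:  bcdehp
Sorted second: abfffm
Differ at position 0: 'b' vs 'a' => not anagrams

0


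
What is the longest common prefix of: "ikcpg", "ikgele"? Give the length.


Words: ikcpg, ikgele
  Position 0: all 'i' => match
  Position 1: all 'k' => match
  Position 2: ('c', 'g') => mismatch, stop
LCP = "ik" (length 2)

2


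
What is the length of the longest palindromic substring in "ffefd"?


Input: "ffefd"
Checking substrings for palindromes:
  [1:4] "fef" (len 3) => palindrome
  [0:2] "ff" (len 2) => palindrome
Longest palindromic substring: "fef" with length 3

3


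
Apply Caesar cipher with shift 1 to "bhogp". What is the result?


Caesar cipher: shift "bhogp" by 1
  'b' (pos 1) + 1 = pos 2 = 'c'
  'h' (pos 7) + 1 = pos 8 = 'i'
  'o' (pos 14) + 1 = pos 15 = 'p'
  'g' (pos 6) + 1 = pos 7 = 'h'
  'p' (pos 15) + 1 = pos 16 = 'q'
Result: ciphq

ciphq


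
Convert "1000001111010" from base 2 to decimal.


Input: "1000001111010" in base 2
Positional expansion:
  Digit '1' (value 1) x 2^12 = 4096
  Digit '0' (value 0) x 2^11 = 0
  Digit '0' (value 0) x 2^10 = 0
  Digit '0' (value 0) x 2^9 = 0
  Digit '0' (value 0) x 2^8 = 0
  Digit '0' (value 0) x 2^7 = 0
  Digit '1' (value 1) x 2^6 = 64
  Digit '1' (value 1) x 2^5 = 32
  Digit '1' (value 1) x 2^4 = 16
  Digit '1' (value 1) x 2^3 = 8
  Digit '0' (value 0) x 2^2 = 0
  Digit '1' (value 1) x 2^1 = 2
  Digit '0' (value 0) x 2^0 = 0
Sum = 4218

4218


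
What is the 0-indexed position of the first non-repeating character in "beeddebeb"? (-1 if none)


Input: beeddebeb
Character frequencies:
  'b': 3
  'd': 2
  'e': 4
Scanning left to right for freq == 1:
  Position 0 ('b'): freq=3, skip
  Position 1 ('e'): freq=4, skip
  Position 2 ('e'): freq=4, skip
  Position 3 ('d'): freq=2, skip
  Position 4 ('d'): freq=2, skip
  Position 5 ('e'): freq=4, skip
  Position 6 ('b'): freq=3, skip
  Position 7 ('e'): freq=4, skip
  Position 8 ('b'): freq=3, skip
  No unique character found => answer = -1

-1


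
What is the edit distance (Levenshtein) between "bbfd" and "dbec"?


Computing edit distance: "bbfd" -> "dbec"
DP table:
           d    b    e    c
      0    1    2    3    4
  b   1    1    1    2    3
  b   2    2    1    2    3
  f   3    3    2    2    3
  d   4    3    3    3    3
Edit distance = dp[4][4] = 3

3


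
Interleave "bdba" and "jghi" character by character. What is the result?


Interleaving "bdba" and "jghi":
  Position 0: 'b' from first, 'j' from second => "bj"
  Position 1: 'd' from first, 'g' from second => "dg"
  Position 2: 'b' from first, 'h' from second => "bh"
  Position 3: 'a' from first, 'i' from second => "ai"
Result: bjdgbhai

bjdgbhai
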